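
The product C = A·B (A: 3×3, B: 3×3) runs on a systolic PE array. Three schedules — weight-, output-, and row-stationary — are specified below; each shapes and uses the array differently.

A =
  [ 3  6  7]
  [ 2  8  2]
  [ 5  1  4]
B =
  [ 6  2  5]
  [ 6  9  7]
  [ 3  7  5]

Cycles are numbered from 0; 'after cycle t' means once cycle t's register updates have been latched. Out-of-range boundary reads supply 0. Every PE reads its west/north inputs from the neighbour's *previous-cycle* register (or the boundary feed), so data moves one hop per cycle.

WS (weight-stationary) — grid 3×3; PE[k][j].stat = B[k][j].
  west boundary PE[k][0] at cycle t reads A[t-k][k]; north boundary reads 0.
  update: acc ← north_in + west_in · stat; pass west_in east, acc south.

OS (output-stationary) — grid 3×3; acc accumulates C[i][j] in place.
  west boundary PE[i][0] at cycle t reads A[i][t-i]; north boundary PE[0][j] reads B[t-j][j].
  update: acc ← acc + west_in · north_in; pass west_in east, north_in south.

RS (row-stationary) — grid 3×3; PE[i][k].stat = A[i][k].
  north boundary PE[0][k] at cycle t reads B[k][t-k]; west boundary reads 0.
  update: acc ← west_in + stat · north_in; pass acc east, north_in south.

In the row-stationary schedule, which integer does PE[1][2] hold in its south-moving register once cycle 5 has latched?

RS (3×3). Following PE[1][2] plus its west/north inputs:
  @0  [0,2]  acc 0  |  →0  ↓0
  @0  [1,1]  acc 0  |  →0  ↓0
  @0  [1,2]  acc 0  |  →0  ↓0
  @1  [0,2]  acc 0  |  →0  ↓0
  @1  [1,1]  acc 0  |  →0  ↓0
  @1  [1,2]  acc 0  |  →0  ↓0
  @2  [0,2]  acc 75  |  →75  ↓3
  @2  [1,1]  acc 60  |  →60  ↓6
  @2  [1,2]  acc 0  |  →0  ↓0
  @3  [0,2]  acc 109  |  →109  ↓7
  @3  [1,1]  acc 76  |  →76  ↓9
  @3  [1,2]  acc 66  |  →66  ↓3
  @4  [0,2]  acc 92  |  →92  ↓5
  @4  [1,1]  acc 66  |  →66  ↓7
  @4  [1,2]  acc 90  |  →90  ↓7
  @5  [0,2]  acc 0  |  →0  ↓0
  @5  [1,1]  acc 0  |  →0  ↓0
  @5  [1,2]  acc 76  |  →76  ↓5

register = 5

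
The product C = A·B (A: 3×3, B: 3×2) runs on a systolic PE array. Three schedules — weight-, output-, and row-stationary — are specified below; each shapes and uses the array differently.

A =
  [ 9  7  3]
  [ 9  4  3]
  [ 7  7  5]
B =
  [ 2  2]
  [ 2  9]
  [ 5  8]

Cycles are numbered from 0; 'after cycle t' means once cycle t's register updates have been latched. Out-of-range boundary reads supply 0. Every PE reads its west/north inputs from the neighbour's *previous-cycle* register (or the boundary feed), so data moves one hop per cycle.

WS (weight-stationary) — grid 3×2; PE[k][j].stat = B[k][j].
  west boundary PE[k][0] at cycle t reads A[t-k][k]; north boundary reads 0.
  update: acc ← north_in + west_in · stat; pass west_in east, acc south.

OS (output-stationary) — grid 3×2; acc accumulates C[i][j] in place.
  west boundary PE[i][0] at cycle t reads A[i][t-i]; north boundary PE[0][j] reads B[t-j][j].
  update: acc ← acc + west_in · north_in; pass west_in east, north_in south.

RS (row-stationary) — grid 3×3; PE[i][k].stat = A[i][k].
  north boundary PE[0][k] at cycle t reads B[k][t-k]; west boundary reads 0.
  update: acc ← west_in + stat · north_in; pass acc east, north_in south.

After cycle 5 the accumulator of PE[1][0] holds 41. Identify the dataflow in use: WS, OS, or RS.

dataflow = OS

WS (3×2 grid), PE[1][0]:
  after 0 — PE[1][0] acc=0, pass-E 0, pass-S 0
  after 1 — PE[1][0] acc=32, pass-E 7, pass-S 32
  after 2 — PE[1][0] acc=26, pass-E 4, pass-S 26
  after 3 — PE[1][0] acc=28, pass-E 7, pass-S 28
  after 4 — PE[1][0] acc=0, pass-E 0, pass-S 0
  after 5 — PE[1][0] acc=0, pass-E 0, pass-S 0
OS (3×2 grid), PE[1][0]:
  after 0 — PE[1][0] acc=0, pass-E 0, pass-S 0
  after 1 — PE[1][0] acc=18, pass-E 9, pass-S 2
  after 2 — PE[1][0] acc=26, pass-E 4, pass-S 2
  after 3 — PE[1][0] acc=41, pass-E 3, pass-S 5
  after 4 — PE[1][0] acc=41, pass-E 0, pass-S 0
  after 5 — PE[1][0] acc=41, pass-E 0, pass-S 0
RS (3×3 grid), PE[1][0]:
  after 0 — PE[1][0] acc=0, pass-E 0, pass-S 0
  after 1 — PE[1][0] acc=18, pass-E 18, pass-S 2
  after 2 — PE[1][0] acc=18, pass-E 18, pass-S 2
  after 3 — PE[1][0] acc=0, pass-E 0, pass-S 0
  after 4 — PE[1][0] acc=0, pass-E 0, pass-S 0
  after 5 — PE[1][0] acc=0, pass-E 0, pass-S 0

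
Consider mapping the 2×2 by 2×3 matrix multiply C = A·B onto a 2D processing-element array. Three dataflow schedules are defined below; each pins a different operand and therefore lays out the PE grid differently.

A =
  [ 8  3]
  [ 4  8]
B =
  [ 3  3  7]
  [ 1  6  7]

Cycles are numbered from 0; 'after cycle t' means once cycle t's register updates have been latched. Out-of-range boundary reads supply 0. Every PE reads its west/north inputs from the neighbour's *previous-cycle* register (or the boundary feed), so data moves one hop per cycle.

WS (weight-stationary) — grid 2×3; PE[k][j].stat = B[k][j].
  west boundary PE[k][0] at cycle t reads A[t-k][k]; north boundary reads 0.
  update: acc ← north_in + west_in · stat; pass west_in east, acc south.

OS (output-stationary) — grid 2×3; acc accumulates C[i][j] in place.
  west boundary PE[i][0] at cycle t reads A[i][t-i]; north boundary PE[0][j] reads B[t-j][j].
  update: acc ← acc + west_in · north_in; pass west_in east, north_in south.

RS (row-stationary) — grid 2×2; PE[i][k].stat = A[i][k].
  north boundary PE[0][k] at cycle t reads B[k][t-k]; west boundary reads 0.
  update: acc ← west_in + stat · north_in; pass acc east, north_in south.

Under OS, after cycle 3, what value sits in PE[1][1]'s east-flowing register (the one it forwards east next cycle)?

OS 2×3: PE[1][1] cycle-by-cycle (with neighbour feeds):
  0: (0,1).acc=0  regs=<0,0>
  0: (1,0).acc=0  regs=<0,0>
  0: (1,1).acc=0  regs=<0,0>
  1: (0,1).acc=24  regs=<8,3>
  1: (1,0).acc=12  regs=<4,3>
  1: (1,1).acc=0  regs=<0,0>
  2: (0,1).acc=42  regs=<3,6>
  2: (1,0).acc=20  regs=<8,1>
  2: (1,1).acc=12  regs=<4,3>
  3: (0,1).acc=42  regs=<0,0>
  3: (1,0).acc=20  regs=<0,0>
  3: (1,1).acc=60  regs=<8,6>

register = 8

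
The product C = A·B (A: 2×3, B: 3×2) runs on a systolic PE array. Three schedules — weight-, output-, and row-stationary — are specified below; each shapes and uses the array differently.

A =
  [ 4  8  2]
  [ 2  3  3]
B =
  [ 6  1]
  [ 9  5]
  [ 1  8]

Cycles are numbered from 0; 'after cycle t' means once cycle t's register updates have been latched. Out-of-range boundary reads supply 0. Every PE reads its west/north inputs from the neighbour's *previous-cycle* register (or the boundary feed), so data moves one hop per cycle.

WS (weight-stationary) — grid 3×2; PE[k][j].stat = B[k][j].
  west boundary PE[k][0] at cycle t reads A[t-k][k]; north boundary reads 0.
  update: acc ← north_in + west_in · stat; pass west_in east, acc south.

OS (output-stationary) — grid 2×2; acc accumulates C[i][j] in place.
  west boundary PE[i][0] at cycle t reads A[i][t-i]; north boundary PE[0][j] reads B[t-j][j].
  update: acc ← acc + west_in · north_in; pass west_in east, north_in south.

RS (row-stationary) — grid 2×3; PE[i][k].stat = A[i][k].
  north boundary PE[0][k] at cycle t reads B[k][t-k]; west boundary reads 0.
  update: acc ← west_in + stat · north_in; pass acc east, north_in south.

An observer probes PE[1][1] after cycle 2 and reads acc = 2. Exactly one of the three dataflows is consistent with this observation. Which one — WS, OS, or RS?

dataflow = OS

Under WS (3×2), PE[1][1]:
  0: (1,1).acc=0  regs=<0,0>
  1: (1,1).acc=0  regs=<0,0>
  2: (1,1).acc=44  regs=<8,44>
Under OS (2×2), PE[1][1]:
  0: (1,1).acc=0  regs=<0,0>
  1: (1,1).acc=0  regs=<0,0>
  2: (1,1).acc=2  regs=<2,1>
Under RS (2×3), PE[1][1]:
  0: (1,1).acc=0  regs=<0,0>
  1: (1,1).acc=0  regs=<0,0>
  2: (1,1).acc=39  regs=<39,9>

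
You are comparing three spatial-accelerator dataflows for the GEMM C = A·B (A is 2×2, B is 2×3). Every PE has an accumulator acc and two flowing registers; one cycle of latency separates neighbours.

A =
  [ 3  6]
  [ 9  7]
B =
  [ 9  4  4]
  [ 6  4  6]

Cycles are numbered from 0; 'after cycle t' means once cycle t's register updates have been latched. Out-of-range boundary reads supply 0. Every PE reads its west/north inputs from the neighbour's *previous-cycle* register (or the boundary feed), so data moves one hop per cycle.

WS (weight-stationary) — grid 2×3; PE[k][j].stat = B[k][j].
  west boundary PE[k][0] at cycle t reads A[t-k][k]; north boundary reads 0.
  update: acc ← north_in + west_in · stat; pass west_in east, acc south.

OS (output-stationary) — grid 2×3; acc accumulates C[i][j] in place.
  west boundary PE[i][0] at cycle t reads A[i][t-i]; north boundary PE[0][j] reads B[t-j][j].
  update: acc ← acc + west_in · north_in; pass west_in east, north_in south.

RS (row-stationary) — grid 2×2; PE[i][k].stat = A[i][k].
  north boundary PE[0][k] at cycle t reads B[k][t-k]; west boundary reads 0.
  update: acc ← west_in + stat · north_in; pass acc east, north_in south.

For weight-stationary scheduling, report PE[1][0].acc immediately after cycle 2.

Tracing WS — 2×3 array, target PE[1][0]:
  0: (0,0).acc=27  regs=<3,27>
  0: (1,0).acc=0  regs=<0,0>
  1: (0,0).acc=81  regs=<9,81>
  1: (1,0).acc=63  regs=<6,63>
  2: (0,0).acc=0  regs=<0,0>
  2: (1,0).acc=123  regs=<7,123>

PE[1][0].acc = 123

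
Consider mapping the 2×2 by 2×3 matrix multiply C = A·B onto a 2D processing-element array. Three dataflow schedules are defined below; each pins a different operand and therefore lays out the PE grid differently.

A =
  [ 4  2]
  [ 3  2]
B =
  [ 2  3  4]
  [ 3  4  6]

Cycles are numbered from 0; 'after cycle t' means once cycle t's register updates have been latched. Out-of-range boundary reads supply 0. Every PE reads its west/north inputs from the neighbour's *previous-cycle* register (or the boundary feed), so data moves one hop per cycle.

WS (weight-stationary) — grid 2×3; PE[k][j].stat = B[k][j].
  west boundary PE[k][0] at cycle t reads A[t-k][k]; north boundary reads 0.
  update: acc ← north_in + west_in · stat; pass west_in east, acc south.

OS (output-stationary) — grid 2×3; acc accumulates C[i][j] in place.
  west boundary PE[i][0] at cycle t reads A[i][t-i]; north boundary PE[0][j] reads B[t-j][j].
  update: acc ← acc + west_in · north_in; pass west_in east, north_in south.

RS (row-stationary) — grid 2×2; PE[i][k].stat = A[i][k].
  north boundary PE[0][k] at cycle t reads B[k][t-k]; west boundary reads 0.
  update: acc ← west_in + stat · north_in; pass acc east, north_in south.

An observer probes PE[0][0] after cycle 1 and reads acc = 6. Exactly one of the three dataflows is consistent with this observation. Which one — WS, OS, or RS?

dataflow = WS

Under WS (2×3), PE[0][0]:
  after 0 — PE[0][0] acc=8, pass-E 4, pass-S 8
  after 1 — PE[0][0] acc=6, pass-E 3, pass-S 6
Under OS (2×3), PE[0][0]:
  after 0 — PE[0][0] acc=8, pass-E 4, pass-S 2
  after 1 — PE[0][0] acc=14, pass-E 2, pass-S 3
Under RS (2×2), PE[0][0]:
  after 0 — PE[0][0] acc=8, pass-E 8, pass-S 2
  after 1 — PE[0][0] acc=12, pass-E 12, pass-S 3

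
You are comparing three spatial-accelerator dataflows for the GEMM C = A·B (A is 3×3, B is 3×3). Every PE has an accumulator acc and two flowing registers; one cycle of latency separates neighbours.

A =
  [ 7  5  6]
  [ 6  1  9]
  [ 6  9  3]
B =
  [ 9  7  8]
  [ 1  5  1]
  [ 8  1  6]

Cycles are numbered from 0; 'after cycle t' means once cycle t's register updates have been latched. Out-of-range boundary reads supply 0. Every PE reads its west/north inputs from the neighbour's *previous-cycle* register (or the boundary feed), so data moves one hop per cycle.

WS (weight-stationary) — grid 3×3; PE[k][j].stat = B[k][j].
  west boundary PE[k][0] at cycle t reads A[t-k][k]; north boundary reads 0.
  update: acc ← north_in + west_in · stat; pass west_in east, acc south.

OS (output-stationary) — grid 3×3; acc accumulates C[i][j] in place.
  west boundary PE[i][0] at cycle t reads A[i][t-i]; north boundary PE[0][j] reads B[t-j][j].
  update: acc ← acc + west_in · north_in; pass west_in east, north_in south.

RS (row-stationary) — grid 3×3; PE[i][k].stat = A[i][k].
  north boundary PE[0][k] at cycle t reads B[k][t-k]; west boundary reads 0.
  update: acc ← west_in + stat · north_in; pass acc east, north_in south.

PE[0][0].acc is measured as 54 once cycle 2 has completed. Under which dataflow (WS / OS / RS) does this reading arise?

— WS: 3×3; PE[0][0] trace:
  step 0 · PE0,0: acc=63; fwd→7 fwd↓63
  step 1 · PE0,0: acc=54; fwd→6 fwd↓54
  step 2 · PE0,0: acc=54; fwd→6 fwd↓54
— OS: 3×3; PE[0][0] trace:
  step 0 · PE0,0: acc=63; fwd→7 fwd↓9
  step 1 · PE0,0: acc=68; fwd→5 fwd↓1
  step 2 · PE0,0: acc=116; fwd→6 fwd↓8
— RS: 3×3; PE[0][0] trace:
  step 0 · PE0,0: acc=63; fwd→63 fwd↓9
  step 1 · PE0,0: acc=49; fwd→49 fwd↓7
  step 2 · PE0,0: acc=56; fwd→56 fwd↓8

dataflow = WS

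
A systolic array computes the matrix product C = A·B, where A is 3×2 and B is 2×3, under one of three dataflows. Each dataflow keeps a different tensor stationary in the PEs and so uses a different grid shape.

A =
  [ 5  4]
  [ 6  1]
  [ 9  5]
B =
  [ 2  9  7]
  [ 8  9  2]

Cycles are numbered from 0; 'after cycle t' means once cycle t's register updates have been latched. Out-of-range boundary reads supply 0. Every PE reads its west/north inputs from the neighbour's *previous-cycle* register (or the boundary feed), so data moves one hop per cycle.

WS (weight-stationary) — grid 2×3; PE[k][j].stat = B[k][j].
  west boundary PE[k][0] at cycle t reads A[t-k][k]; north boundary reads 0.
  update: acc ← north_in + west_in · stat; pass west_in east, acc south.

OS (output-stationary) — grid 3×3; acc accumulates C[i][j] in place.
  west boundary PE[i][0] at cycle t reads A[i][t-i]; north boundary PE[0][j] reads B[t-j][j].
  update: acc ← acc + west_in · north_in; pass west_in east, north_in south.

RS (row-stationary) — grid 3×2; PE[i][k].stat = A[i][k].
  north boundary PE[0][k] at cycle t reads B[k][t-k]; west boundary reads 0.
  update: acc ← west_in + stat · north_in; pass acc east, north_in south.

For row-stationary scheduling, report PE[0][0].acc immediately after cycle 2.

PE[0][0].acc = 35

RS on a 3×2 grid — tracing PE[0][0] and its feeders:
  c0 r0c0: 10 / 10 / 2
  c1 r0c0: 45 / 45 / 9
  c2 r0c0: 35 / 35 / 7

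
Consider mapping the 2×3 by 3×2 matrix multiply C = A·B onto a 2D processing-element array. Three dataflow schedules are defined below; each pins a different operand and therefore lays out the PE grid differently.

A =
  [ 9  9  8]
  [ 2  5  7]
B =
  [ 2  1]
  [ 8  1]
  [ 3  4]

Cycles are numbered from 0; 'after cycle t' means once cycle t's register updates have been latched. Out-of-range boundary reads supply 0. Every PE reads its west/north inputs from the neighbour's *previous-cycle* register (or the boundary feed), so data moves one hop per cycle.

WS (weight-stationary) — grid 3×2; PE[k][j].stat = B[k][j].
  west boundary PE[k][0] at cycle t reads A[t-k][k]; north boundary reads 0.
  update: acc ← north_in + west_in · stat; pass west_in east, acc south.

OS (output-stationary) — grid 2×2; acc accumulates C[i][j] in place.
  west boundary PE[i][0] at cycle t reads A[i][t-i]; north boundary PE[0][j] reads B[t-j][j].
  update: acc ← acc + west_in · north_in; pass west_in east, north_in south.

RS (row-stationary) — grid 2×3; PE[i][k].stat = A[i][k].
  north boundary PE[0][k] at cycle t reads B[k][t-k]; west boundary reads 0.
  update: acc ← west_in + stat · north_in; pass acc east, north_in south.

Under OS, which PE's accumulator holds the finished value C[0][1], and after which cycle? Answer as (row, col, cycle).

(row, col, cycle) = (0, 1, 3)

Under OS, C[0][1] lands at PE[0][1]:
  t=0 PE[0][1]: acc=0 h=0 v=0
  t=1 PE[0][1]: acc=9 h=9 v=1
  t=2 PE[0][1]: acc=18 h=9 v=1
  t=3 PE[0][1]: acc=50 h=8 v=4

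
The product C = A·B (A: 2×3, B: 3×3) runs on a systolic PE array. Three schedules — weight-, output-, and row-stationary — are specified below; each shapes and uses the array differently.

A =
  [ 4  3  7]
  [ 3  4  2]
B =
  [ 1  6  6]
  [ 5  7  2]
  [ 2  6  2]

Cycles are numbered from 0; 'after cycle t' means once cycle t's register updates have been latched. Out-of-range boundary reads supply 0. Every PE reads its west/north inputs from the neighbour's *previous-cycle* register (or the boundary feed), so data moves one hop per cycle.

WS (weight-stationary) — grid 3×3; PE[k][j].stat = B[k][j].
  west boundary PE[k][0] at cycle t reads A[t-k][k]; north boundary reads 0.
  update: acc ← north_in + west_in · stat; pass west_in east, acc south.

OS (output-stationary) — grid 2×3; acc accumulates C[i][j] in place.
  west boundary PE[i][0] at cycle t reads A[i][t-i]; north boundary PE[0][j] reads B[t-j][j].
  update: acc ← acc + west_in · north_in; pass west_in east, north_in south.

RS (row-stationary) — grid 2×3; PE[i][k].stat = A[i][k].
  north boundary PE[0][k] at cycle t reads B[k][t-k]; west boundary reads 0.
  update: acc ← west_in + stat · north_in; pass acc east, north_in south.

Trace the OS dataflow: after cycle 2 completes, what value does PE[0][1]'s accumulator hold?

PE[0][1].acc = 45

OS on a 2×3 grid — tracing PE[0][1] and its feeders:
  [0] (0,0) acc=4 (h:4 v:1)
  [0] (0,1) acc=0 (h:0 v:0)
  [1] (0,0) acc=19 (h:3 v:5)
  [1] (0,1) acc=24 (h:4 v:6)
  [2] (0,0) acc=33 (h:7 v:2)
  [2] (0,1) acc=45 (h:3 v:7)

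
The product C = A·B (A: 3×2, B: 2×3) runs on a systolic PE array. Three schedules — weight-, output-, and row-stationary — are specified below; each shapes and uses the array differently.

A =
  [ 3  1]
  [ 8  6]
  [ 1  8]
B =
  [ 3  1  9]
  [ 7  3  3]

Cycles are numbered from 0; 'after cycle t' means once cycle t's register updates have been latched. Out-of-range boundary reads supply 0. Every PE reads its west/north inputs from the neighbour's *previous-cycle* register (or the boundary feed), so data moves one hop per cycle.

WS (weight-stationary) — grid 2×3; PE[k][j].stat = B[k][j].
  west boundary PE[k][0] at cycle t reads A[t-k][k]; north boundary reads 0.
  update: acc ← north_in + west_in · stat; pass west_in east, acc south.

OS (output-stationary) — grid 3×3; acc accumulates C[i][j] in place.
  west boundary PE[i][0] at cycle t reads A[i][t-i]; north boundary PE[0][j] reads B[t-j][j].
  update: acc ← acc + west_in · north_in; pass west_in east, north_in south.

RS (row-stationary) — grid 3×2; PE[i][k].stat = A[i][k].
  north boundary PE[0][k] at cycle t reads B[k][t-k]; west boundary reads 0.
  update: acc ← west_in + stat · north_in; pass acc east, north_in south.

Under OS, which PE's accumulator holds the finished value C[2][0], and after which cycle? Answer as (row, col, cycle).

(row, col, cycle) = (2, 0, 3)

OS: C[2][0] accumulates in PE[2][0]:
  t=0 PE[2][0]: acc=0 h=0 v=0
  t=1 PE[2][0]: acc=0 h=0 v=0
  t=2 PE[2][0]: acc=3 h=1 v=3
  t=3 PE[2][0]: acc=59 h=8 v=7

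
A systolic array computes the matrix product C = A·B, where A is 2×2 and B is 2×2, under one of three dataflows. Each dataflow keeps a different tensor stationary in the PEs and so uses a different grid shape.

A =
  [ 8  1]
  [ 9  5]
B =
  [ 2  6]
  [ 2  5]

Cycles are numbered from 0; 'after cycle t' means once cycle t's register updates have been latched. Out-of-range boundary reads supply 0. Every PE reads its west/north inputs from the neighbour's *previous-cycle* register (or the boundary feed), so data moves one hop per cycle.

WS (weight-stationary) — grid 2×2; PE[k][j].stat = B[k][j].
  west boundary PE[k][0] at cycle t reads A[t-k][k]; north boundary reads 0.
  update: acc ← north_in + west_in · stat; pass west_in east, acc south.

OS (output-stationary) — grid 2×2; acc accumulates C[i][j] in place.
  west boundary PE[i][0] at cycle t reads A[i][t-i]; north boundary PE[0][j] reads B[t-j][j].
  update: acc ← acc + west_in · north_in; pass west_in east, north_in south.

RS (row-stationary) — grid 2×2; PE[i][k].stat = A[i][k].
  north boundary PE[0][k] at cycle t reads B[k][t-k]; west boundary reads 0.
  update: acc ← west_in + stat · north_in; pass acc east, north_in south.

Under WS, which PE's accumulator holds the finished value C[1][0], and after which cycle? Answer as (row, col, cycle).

(row, col, cycle) = (1, 0, 2)

Under WS, C[1][0] lands at PE[1][0]:
  cycle 0: PE[1][0] → acc 0, east 0, south 0
  cycle 1: PE[1][0] → acc 18, east 1, south 18
  cycle 2: PE[1][0] → acc 28, east 5, south 28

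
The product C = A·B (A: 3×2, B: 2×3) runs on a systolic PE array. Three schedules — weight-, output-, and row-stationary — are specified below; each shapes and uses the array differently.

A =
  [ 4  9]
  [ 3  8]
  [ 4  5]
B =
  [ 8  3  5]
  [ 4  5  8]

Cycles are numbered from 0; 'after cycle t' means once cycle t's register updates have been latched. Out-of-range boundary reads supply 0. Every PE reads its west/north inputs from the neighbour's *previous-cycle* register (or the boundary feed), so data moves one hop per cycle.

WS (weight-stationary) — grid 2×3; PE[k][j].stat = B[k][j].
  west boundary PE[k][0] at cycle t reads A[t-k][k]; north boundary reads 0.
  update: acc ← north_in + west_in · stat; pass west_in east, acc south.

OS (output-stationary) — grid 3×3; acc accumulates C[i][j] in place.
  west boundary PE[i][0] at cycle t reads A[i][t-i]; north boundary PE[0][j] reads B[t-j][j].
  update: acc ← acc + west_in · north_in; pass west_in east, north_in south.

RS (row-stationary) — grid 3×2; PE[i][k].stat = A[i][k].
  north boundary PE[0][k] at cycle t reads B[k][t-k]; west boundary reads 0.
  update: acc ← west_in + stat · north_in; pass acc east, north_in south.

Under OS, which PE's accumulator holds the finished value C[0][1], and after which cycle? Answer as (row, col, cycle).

(row, col, cycle) = (0, 1, 2)

Under OS, C[0][1] lands at PE[0][1]:
  cycle 0: PE[0][1] → acc 0, east 0, south 0
  cycle 1: PE[0][1] → acc 12, east 4, south 3
  cycle 2: PE[0][1] → acc 57, east 9, south 5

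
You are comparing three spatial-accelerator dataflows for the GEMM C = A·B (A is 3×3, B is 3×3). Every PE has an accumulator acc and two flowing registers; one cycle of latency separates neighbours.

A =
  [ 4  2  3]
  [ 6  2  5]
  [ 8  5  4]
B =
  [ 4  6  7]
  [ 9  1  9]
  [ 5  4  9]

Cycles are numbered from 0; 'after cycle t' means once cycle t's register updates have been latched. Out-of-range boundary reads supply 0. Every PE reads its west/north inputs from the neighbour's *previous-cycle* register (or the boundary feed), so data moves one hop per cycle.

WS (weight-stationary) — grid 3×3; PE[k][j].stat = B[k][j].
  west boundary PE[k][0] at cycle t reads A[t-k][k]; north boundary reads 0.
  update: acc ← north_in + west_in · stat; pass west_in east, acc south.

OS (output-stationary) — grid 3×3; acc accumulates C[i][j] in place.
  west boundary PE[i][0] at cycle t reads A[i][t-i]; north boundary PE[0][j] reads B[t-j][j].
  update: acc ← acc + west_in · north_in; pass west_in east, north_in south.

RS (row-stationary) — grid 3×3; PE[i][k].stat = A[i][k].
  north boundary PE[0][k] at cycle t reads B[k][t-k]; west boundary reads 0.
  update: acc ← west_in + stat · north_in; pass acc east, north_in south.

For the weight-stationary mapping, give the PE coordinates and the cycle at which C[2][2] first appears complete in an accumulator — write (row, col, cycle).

WS — PE[2][2] is where C[2][2] collects:
  after 0 — PE[2][2] acc=0, pass-E 0, pass-S 0
  after 1 — PE[2][2] acc=0, pass-E 0, pass-S 0
  after 2 — PE[2][2] acc=0, pass-E 0, pass-S 0
  after 3 — PE[2][2] acc=0, pass-E 0, pass-S 0
  after 4 — PE[2][2] acc=73, pass-E 3, pass-S 73
  after 5 — PE[2][2] acc=105, pass-E 5, pass-S 105
  after 6 — PE[2][2] acc=137, pass-E 4, pass-S 137

(row, col, cycle) = (2, 2, 6)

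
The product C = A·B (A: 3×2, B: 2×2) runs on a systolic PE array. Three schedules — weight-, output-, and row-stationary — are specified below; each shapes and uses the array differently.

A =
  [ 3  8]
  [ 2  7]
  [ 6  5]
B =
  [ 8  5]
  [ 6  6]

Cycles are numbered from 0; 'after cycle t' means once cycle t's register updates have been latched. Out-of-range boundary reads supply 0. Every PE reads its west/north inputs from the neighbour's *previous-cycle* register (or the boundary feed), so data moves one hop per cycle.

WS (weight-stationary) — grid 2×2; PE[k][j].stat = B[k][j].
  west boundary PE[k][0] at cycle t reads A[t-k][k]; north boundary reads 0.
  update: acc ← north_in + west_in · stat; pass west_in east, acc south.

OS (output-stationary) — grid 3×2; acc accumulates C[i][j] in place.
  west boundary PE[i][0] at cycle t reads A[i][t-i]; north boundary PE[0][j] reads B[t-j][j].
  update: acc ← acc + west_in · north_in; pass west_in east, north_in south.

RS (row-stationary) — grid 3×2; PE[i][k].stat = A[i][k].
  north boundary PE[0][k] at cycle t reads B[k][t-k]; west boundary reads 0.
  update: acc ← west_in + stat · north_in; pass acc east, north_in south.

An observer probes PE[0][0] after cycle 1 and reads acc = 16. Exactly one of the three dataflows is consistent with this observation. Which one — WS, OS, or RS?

WS [2×2] PE[0][0] across cycles:
  [0] (0,0) acc=24 (h:3 v:24)
  [1] (0,0) acc=16 (h:2 v:16)
OS [3×2] PE[0][0] across cycles:
  [0] (0,0) acc=24 (h:3 v:8)
  [1] (0,0) acc=72 (h:8 v:6)
RS [3×2] PE[0][0] across cycles:
  [0] (0,0) acc=24 (h:24 v:8)
  [1] (0,0) acc=15 (h:15 v:5)

dataflow = WS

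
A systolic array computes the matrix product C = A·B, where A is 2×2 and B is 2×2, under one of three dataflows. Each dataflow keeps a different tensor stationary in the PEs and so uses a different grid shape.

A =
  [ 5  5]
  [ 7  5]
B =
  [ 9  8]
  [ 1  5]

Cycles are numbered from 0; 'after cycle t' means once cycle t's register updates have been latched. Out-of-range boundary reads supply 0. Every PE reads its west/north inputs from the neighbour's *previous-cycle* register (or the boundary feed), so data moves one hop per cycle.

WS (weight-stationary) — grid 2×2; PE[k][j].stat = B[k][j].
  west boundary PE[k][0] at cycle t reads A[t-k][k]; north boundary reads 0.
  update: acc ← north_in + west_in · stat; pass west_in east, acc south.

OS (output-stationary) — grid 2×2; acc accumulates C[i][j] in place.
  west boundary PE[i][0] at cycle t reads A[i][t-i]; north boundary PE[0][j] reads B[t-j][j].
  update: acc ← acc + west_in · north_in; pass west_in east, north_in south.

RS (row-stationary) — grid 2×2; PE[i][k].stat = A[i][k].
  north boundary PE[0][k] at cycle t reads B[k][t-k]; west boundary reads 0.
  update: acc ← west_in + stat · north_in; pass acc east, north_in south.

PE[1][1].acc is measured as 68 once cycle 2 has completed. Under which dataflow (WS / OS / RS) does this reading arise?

Under WS (2×2), PE[1][1]:
  0: (1,1).acc=0  regs=<0,0>
  1: (1,1).acc=0  regs=<0,0>
  2: (1,1).acc=65  regs=<5,65>
Under OS (2×2), PE[1][1]:
  0: (1,1).acc=0  regs=<0,0>
  1: (1,1).acc=0  regs=<0,0>
  2: (1,1).acc=56  regs=<7,8>
Under RS (2×2), PE[1][1]:
  0: (1,1).acc=0  regs=<0,0>
  1: (1,1).acc=0  regs=<0,0>
  2: (1,1).acc=68  regs=<68,1>

dataflow = RS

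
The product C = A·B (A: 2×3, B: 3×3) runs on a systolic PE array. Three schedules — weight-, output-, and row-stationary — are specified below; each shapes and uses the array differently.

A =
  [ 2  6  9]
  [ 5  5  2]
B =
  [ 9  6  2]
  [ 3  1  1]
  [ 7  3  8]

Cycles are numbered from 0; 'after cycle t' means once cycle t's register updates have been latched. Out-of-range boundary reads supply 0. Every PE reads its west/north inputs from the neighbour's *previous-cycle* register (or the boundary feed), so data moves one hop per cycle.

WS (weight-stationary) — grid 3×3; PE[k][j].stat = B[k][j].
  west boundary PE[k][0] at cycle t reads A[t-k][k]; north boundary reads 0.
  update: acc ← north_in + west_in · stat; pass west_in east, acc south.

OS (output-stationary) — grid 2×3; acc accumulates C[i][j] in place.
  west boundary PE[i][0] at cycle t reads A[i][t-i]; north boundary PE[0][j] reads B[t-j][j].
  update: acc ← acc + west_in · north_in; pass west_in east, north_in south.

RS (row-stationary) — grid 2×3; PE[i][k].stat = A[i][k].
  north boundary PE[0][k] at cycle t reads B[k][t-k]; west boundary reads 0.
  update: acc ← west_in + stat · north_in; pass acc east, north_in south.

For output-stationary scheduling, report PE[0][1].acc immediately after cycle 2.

PE[0][1].acc = 18

OS (2×3). Following PE[0][1] plus its west/north inputs:
  c0 r0c0: 18 / 2 / 9
  c0 r0c1: 0 / 0 / 0
  c1 r0c0: 36 / 6 / 3
  c1 r0c1: 12 / 2 / 6
  c2 r0c0: 99 / 9 / 7
  c2 r0c1: 18 / 6 / 1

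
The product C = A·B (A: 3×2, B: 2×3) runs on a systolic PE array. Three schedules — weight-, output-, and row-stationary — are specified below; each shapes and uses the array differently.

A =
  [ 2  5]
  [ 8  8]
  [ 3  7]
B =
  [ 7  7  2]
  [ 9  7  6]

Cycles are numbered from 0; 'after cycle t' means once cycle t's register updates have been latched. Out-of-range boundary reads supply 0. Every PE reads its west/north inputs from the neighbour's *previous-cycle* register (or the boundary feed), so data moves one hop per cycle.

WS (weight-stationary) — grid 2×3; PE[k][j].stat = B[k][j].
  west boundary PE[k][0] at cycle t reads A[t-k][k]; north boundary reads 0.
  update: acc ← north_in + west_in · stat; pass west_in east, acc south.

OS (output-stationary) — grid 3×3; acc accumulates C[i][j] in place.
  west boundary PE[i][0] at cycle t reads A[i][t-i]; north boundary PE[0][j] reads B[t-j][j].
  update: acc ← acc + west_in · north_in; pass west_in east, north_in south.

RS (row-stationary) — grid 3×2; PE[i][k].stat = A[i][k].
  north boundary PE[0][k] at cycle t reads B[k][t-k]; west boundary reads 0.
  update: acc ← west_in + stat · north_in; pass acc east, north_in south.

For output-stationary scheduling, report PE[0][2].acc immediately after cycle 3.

Tracing OS — 3×3 array, target PE[0][2]:
  @0  [0,1]  acc 0  |  →0  ↓0
  @0  [0,2]  acc 0  |  →0  ↓0
  @1  [0,1]  acc 14  |  →2  ↓7
  @1  [0,2]  acc 0  |  →0  ↓0
  @2  [0,1]  acc 49  |  →5  ↓7
  @2  [0,2]  acc 4  |  →2  ↓2
  @3  [0,1]  acc 49  |  →0  ↓0
  @3  [0,2]  acc 34  |  →5  ↓6

PE[0][2].acc = 34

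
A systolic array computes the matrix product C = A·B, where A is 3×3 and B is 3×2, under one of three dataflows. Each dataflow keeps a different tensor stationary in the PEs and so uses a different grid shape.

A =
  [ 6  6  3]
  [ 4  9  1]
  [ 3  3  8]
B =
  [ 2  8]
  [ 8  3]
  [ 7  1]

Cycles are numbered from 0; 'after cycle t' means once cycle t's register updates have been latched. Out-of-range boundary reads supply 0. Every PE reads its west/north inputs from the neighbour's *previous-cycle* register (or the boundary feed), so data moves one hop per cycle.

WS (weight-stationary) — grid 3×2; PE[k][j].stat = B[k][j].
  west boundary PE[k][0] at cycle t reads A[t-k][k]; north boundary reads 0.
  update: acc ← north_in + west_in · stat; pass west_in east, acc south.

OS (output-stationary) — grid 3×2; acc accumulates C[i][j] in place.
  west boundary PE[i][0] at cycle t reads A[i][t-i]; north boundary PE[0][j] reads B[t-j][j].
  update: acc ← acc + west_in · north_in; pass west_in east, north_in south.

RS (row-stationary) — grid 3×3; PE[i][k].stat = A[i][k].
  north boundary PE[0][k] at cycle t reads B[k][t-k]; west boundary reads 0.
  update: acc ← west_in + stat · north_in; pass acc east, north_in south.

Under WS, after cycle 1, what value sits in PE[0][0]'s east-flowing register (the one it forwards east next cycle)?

register = 4

Tracing WS — 3×2 array, target PE[0][0]:
  after 0 — PE[0][0] acc=12, pass-E 6, pass-S 12
  after 1 — PE[0][0] acc=8, pass-E 4, pass-S 8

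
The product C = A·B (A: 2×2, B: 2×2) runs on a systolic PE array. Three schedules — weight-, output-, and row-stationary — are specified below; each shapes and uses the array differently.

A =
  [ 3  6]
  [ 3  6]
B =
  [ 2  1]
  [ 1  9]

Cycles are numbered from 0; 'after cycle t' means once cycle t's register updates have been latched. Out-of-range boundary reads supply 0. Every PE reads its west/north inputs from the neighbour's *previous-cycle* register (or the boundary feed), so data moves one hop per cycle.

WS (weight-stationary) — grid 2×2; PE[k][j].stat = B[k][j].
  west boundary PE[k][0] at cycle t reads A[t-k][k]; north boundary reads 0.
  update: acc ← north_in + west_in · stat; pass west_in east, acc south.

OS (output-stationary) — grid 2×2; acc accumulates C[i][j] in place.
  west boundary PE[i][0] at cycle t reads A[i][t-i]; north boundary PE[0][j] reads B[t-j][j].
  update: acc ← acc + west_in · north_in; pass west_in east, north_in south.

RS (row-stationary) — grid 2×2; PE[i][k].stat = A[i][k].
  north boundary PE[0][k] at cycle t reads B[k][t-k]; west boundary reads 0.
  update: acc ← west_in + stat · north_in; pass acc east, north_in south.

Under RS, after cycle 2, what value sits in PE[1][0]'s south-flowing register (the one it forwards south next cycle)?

register = 1

RS on a 2×2 grid — tracing PE[1][0] and its feeders:
  cycle 0: PE[0][0] → acc 6, east 6, south 2
  cycle 0: PE[1][0] → acc 0, east 0, south 0
  cycle 1: PE[0][0] → acc 3, east 3, south 1
  cycle 1: PE[1][0] → acc 6, east 6, south 2
  cycle 2: PE[0][0] → acc 0, east 0, south 0
  cycle 2: PE[1][0] → acc 3, east 3, south 1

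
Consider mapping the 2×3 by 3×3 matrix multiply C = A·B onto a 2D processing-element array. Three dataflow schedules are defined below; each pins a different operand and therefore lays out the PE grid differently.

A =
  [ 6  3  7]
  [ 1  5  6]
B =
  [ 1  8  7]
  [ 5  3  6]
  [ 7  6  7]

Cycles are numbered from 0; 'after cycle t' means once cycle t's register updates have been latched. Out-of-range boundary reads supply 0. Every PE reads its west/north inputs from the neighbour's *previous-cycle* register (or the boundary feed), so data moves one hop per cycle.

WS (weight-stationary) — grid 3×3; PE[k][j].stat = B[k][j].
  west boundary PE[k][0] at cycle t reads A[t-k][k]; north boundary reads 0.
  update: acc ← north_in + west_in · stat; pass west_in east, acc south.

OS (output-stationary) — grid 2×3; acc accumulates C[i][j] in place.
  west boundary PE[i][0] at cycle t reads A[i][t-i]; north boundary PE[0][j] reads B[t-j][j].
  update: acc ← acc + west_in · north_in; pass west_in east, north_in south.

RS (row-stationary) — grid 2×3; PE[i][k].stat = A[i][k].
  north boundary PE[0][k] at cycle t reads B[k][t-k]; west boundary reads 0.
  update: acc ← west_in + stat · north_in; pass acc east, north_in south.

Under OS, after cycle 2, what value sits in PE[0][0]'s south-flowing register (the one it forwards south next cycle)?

OS 2×3: PE[0][0] cycle-by-cycle (with neighbour feeds):
  [0] (0,0) acc=6 (h:6 v:1)
  [1] (0,0) acc=21 (h:3 v:5)
  [2] (0,0) acc=70 (h:7 v:7)

register = 7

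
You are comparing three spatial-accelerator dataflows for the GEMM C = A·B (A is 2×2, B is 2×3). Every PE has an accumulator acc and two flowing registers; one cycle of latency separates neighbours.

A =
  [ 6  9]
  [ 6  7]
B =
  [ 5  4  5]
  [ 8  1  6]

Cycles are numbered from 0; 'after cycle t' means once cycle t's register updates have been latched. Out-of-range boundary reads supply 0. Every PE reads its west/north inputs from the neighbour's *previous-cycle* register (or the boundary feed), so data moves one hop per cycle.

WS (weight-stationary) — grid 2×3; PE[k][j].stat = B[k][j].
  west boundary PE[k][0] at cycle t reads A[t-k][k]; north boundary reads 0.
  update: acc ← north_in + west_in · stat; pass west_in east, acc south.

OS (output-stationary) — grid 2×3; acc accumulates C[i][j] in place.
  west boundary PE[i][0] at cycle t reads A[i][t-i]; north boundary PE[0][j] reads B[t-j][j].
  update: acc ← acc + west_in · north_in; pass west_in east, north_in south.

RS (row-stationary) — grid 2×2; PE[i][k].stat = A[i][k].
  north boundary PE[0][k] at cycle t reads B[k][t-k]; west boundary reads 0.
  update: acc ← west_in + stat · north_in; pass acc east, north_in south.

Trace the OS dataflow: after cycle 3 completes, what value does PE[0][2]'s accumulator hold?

PE[0][2].acc = 84

Tracing OS — 2×3 array, target PE[0][2]:
  step 0 · PE0,1: acc=0; fwd→0 fwd↓0
  step 0 · PE0,2: acc=0; fwd→0 fwd↓0
  step 1 · PE0,1: acc=24; fwd→6 fwd↓4
  step 1 · PE0,2: acc=0; fwd→0 fwd↓0
  step 2 · PE0,1: acc=33; fwd→9 fwd↓1
  step 2 · PE0,2: acc=30; fwd→6 fwd↓5
  step 3 · PE0,1: acc=33; fwd→0 fwd↓0
  step 3 · PE0,2: acc=84; fwd→9 fwd↓6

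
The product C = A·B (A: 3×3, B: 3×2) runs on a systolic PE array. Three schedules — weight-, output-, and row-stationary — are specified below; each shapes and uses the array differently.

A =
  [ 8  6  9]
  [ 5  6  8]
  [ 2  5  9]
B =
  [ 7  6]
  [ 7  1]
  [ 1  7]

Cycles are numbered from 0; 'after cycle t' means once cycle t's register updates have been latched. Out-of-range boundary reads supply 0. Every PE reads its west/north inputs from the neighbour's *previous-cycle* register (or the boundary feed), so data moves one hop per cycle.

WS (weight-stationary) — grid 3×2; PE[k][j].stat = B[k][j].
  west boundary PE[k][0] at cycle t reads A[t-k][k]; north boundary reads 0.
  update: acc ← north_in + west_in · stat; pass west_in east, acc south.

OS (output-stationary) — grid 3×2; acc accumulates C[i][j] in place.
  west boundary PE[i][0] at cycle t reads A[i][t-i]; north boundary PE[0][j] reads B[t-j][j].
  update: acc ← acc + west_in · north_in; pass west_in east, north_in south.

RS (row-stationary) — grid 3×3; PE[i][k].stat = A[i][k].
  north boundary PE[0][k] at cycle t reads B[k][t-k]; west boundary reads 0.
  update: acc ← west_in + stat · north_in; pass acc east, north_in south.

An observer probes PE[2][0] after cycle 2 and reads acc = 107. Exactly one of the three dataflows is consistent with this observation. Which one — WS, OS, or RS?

dataflow = WS

WS [3×2] PE[2][0] across cycles:
  0: (2,0).acc=0  regs=<0,0>
  1: (2,0).acc=0  regs=<0,0>
  2: (2,0).acc=107  regs=<9,107>
OS [3×2] PE[2][0] across cycles:
  0: (2,0).acc=0  regs=<0,0>
  1: (2,0).acc=0  regs=<0,0>
  2: (2,0).acc=14  regs=<2,7>
RS [3×3] PE[2][0] across cycles:
  0: (2,0).acc=0  regs=<0,0>
  1: (2,0).acc=0  regs=<0,0>
  2: (2,0).acc=14  regs=<14,7>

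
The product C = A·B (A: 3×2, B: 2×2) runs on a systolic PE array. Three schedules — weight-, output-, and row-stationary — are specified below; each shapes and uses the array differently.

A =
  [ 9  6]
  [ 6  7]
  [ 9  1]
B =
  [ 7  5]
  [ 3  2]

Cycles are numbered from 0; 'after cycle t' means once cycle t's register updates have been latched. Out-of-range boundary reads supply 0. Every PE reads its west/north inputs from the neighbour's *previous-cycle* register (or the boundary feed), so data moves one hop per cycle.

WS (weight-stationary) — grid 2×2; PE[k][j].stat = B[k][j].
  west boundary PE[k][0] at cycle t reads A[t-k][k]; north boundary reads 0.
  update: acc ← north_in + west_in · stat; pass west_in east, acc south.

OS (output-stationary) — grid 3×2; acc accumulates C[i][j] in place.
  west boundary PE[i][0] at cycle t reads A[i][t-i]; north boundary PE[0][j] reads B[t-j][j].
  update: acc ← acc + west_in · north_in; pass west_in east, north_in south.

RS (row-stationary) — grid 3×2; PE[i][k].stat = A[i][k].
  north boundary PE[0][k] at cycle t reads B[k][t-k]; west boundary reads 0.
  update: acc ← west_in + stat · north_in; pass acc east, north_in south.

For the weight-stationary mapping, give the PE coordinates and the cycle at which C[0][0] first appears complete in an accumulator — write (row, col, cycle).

(row, col, cycle) = (1, 0, 1)

Under WS, C[0][0] lands at PE[1][0]:
  t=0 PE[1][0]: acc=0 h=0 v=0
  t=1 PE[1][0]: acc=81 h=6 v=81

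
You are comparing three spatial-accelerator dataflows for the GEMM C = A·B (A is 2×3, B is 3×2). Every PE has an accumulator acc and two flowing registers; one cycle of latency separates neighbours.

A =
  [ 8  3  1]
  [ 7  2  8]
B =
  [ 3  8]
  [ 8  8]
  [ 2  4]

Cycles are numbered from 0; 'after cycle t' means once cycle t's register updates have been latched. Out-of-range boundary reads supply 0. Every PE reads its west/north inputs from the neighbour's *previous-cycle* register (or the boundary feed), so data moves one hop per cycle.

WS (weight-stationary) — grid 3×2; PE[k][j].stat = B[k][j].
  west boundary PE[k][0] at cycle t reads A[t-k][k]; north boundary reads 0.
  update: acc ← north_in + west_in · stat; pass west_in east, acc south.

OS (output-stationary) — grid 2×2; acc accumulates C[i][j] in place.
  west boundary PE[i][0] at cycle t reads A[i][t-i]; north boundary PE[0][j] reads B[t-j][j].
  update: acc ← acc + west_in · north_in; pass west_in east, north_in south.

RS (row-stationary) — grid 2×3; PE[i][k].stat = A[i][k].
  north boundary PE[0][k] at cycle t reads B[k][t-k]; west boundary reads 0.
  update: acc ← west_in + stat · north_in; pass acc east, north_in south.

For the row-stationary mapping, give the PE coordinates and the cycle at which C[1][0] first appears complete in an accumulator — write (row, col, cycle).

RS — PE[1][2] is where C[1][0] collects:
  @0  [1,2]  acc 0  |  →0  ↓0
  @1  [1,2]  acc 0  |  →0  ↓0
  @2  [1,2]  acc 0  |  →0  ↓0
  @3  [1,2]  acc 53  |  →53  ↓2

(row, col, cycle) = (1, 2, 3)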